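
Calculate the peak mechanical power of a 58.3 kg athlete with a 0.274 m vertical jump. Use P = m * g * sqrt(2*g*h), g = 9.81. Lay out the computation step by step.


First, sqrt(2gh) = sqrt(2 * 9.81 * 0.274)
= sqrt(5.37588) = 2.318594 m/s
Power = 58.3 * 9.81 * 2.318594 = 1326.06 W

1326.06 W


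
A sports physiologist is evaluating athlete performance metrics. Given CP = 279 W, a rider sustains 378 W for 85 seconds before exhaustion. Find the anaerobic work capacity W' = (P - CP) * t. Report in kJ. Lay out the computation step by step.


Excess power = 378 - 279 = 99 W
Work above CP = 99 * 85 = 8415 J
W' = 8.415 kJ

8.415 kJ


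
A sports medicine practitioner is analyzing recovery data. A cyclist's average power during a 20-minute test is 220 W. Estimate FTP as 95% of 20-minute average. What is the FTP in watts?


FTP = 20-min power * 0.95
= 220 * 0.95
= 209.0 W

209.0 W


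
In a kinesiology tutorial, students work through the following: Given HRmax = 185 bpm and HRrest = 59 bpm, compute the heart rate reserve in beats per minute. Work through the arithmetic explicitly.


Heart rate reserve = maximum HR minus resting HR
HRR = 185 - 59 = 126 bpm

126 bpm


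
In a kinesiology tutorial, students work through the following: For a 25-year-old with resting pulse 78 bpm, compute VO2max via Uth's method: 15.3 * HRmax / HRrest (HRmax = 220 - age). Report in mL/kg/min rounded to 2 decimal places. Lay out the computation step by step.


Step 1: HRmax = 220 - 25 = 195 bpm
Step 2: Ratio = 195 / 78 = 2.5
Step 3: VO2max = 15.3 * 2.5 = 38.25 mL/kg/min

38.25 mL/kg/min


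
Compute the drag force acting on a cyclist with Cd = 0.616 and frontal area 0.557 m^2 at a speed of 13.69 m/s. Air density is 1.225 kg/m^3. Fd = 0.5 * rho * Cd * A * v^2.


Step 1: v^2 = 187.4161
Step 2: Fd = 0.5 * 1.225 * 0.616 * 0.557 * 187.4161
= 39.387 N

39.387 N


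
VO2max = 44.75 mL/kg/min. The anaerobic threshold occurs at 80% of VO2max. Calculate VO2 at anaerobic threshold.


AT fraction = 80 / 100 = 0.8
AT VO2 = 44.75 * 0.8
= 35.8 mL/kg/min

35.8 mL/kg/min


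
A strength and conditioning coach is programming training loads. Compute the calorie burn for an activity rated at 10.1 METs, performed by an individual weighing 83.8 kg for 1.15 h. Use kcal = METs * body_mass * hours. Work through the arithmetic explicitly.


Product of METs and mass = 10.1 * 83.8 = 846.38
Total kcal = 846.38 * 1.15 = 973.34 kcal

973.34 kcal


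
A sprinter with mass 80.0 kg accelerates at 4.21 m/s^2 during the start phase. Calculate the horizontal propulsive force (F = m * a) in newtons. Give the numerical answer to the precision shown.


F = m * a
= 80.0 * 4.21
= 336.8 N

336.8 N


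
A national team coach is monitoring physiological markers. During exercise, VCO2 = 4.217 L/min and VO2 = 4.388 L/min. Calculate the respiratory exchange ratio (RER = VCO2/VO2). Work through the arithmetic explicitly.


RER = VCO2 / VO2
= 4.217 / 4.388
= 0.961

0.961


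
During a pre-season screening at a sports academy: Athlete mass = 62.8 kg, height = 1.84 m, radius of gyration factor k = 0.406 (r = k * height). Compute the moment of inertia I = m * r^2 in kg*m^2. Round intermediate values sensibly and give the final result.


r = k * height = 0.406 * 1.84 = 0.74704 m
r^2 = 0.74704^2 = 0.558069
I = 62.8 * 0.558069 = 35.047 kg*m^2

35.047 kg*m^2


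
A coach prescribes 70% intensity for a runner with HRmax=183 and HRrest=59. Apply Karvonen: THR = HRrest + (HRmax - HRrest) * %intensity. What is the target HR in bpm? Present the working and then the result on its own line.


Heart rate reserve = 183 - 59 = 124
Intensity fraction = 70 / 100 = 0.7
THR = 59 + 124 * 0.7 = 145.8 bpm

145.8 bpm


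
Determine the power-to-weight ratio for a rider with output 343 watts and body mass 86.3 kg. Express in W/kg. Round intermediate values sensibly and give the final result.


P/W = 343 / 86.3 = 3.975 W/kg

3.975 W/kg


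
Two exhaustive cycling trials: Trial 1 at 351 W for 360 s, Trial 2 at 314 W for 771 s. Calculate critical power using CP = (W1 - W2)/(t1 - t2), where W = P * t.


W1 = 351 * 360 = 126360 J
W2 = 314 * 771 = 242094 J
CP = (126360 - 242094) / (360 - 771)
= -115734 / -411
= 281.59 W

281.59 W


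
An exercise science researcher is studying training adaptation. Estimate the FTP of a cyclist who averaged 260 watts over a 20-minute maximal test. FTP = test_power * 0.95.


FTP = 260 * 0.95 = 247.0 W

247.0 W


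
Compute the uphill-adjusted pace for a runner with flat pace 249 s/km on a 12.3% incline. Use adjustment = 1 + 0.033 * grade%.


Adjustment factor = 1 + 0.033 * 12.3 = 1.4059
Grade-adjusted pace = 249 * 1.4059 = 350.07 s/km

350.07 s/km


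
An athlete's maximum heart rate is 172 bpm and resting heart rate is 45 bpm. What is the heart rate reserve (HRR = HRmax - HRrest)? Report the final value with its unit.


HRR = HRmax - HRrest
= 172 - 45
= 127 bpm

127 bpm


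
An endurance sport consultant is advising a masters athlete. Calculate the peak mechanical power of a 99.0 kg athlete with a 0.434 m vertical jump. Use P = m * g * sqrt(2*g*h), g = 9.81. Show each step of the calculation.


First, sqrt(2gh) = sqrt(2 * 9.81 * 0.434)
= sqrt(8.51508) = 2.918061 m/s
Power = 99.0 * 9.81 * 2.918061 = 2833.99 W

2833.99 W


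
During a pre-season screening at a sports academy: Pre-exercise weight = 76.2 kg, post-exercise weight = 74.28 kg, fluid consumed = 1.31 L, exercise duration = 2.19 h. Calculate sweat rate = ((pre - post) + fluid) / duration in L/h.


Weight loss = 76.2 - 74.28 = 1.92 kg (approx L)
Total sweat = 1.92 + 1.31 = 3.23 L
Sweat rate = 3.23 / 2.19 = 1.475 L/h

1.475 L/h


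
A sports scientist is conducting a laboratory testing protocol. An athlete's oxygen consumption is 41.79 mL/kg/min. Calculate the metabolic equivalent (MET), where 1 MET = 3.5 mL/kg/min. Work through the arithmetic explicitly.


MET = VO2 / 3.5
= 41.79 / 3.5
= 11.94 METs

11.94 METs


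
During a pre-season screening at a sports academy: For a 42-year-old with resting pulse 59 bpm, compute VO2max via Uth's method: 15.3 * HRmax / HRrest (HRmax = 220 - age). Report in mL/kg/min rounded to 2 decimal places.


Step 1: HRmax = 220 - 42 = 178 bpm
Step 2: Ratio = 178 / 59 = 3.0169
Step 3: VO2max = 15.3 * 3.0169 = 46.16 mL/kg/min

46.16 mL/kg/min


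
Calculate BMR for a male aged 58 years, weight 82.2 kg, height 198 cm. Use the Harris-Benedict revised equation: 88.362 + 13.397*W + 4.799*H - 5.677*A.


Substituting values:
W term = 13.397 * 82.2 = 1101.2334
H term = 4.799 * 198 = 950.202
A term = 5.677 * 58 = 329.266
BMR = 1810.53 kcal/day

1810.53 kcal/day


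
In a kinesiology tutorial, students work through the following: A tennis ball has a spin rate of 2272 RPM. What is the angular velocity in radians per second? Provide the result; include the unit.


Convert RPM to rad/s: multiply by 2*pi and divide by 60
omega = 2272 * 2 * pi / 60
= 237.923 rad/s

237.923 rad/s


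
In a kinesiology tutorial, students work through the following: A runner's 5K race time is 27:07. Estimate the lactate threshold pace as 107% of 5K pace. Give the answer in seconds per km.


Total race time = 27*60 + 7 = 1627 seconds
5K pace = 1627 / 5 = 325.4 sec/km
LT pace = 325.4 * 1.07 = 348.18 sec/km

348.18 s/km


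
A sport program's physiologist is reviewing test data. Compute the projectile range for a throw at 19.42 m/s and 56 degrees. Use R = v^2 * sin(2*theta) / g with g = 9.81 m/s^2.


Two times the angle = 112 degrees
sin(112) = 0.927184
R = 377.1364 * 0.927184 / 9.81 = 35.645 m

35.645 m


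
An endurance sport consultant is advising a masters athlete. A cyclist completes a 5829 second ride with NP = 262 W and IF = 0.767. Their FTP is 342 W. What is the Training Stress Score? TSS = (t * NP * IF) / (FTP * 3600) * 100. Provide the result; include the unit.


t * NP * IF = 5829 * 262 * 0.767 = 1171360.866
FTP * 3600 = 1231200
TSS = (1171360.866 / 1231200) * 100 = 95.14

95.14 TSS


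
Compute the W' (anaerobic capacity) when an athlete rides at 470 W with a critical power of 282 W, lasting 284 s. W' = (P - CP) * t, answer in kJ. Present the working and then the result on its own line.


Above-CP power = 188 W
Duration = 284 s
W' = 188 * 284 = 53392 J
Convert: 53392 / 1000 = 53.392 kJ

53.392 kJ


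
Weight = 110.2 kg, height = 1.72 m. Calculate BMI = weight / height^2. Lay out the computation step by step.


height^2 = 1.72^2 = 2.9584
BMI = 110.2 / 2.9584 = 37.25 kg/m^2

37.25 kg/m^2


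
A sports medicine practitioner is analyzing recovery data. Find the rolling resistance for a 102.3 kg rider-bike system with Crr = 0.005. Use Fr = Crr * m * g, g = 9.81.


m * g = 102.3 * 9.81 = 1003.563 N
Fr = 0.005 * 1003.563 = 5.018 N

5.018 N


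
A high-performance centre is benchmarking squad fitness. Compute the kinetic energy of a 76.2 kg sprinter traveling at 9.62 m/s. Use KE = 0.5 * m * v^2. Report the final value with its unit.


Velocity squared = 92.5444
KE = 0.5 * 76.2 * 92.5444 = 3525.94 J

3525.94 J


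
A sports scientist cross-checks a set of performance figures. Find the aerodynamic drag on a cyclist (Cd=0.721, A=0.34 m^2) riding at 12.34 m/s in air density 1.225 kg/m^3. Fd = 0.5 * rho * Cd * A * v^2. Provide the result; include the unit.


Fd = 0.5 * 1.225 * 0.721 * 0.34 * 12.34^2
= 0.5 * 1.225 * 0.721 * 0.34 * 152.2756
= 22.864 N

22.864 N


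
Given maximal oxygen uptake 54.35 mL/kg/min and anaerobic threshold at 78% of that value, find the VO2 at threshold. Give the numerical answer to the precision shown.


Percentage as decimal = 0.78
VO2 at AT = 54.35 * 0.78 = 42.39 mL/kg/min

42.39 mL/kg/min


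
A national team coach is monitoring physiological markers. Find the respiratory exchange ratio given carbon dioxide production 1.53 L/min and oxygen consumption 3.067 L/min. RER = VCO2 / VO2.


VCO2 = 1.53 L/min
VO2 = 3.067 L/min
RER = 1.53 / 3.067 = 0.4989

0.4989


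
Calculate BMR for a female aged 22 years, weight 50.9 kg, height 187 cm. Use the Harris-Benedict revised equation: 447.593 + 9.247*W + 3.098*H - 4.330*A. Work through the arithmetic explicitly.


Substituting values:
W term = 9.247 * 50.9 = 470.6723
H term = 3.098 * 187 = 579.326
A term = 4.330 * 22 = 95.26
BMR = 1402.33 kcal/day

1402.33 kcal/day


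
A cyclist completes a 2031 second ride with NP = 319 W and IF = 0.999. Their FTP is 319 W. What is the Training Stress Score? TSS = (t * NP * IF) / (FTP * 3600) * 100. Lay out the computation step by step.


t * NP * IF = 2031 * 319 * 0.999 = 647241.111
FTP * 3600 = 1148400
TSS = (647241.111 / 1148400) * 100 = 56.36

56.36 TSS


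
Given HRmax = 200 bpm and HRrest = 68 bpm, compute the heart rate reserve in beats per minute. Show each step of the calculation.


Heart rate reserve = maximum HR minus resting HR
HRR = 200 - 68 = 132 bpm

132 bpm


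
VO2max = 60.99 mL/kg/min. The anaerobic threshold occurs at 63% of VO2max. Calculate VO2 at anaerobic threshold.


AT fraction = 63 / 100 = 0.63
AT VO2 = 60.99 * 0.63
= 38.42 mL/kg/min

38.42 mL/kg/min


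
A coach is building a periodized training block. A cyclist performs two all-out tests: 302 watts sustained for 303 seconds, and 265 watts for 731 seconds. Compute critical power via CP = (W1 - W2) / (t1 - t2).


W1 = P1 * t1 = 302 * 303 = 91506 J
W2 = P2 * t2 = 265 * 731 = 193715 J
CP = (91506 - 193715) / (303 - 731)
= 238.81 W

238.81 W


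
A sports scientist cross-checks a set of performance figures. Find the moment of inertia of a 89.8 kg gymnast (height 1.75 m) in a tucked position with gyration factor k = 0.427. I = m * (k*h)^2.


Radius of gyration = 0.427 * 1.75 = 0.74725 m
I = 89.8 * 0.74725^2
= 89.8 * 0.558383
= 50.143 kg*m^2

50.143 kg*m^2


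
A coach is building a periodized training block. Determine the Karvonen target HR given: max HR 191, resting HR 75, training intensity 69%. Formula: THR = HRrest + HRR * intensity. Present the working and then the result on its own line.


HRR = HRmax - HRrest = 191 - 75 = 116
THR = 75 + 116 * 0.69
= 155.04 bpm

155.04 bpm


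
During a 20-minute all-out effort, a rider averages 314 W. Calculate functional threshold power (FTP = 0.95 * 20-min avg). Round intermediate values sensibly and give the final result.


FTP = 0.95 * 314
= 298.3 W

298.3 W


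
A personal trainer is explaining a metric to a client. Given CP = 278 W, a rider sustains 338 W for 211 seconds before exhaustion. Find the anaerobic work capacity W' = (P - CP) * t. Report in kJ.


Excess power = 338 - 278 = 60 W
Work above CP = 60 * 211 = 12660 J
W' = 12.66 kJ

12.66 kJ


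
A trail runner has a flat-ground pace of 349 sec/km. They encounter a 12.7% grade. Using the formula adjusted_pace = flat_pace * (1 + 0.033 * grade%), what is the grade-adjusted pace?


Grade factor = 1 + 0.033 * 12.7 = 1.4191
Adjusted = 349 * 1.4191 = 495.27 sec/km

495.27 s/km


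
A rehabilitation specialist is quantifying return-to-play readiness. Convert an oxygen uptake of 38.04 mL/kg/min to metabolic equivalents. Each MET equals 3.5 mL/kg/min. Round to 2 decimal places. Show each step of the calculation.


One MET = 3.5 mL/kg/min
Number of METs = 38.04 / 3.5
= 10.87 METs

10.87 METs


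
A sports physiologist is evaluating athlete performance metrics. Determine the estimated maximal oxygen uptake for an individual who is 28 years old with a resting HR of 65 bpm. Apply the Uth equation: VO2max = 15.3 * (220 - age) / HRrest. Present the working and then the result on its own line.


HRmax = 220 - 28 = 192
VO2max = 15.3 * (192 / 65)
= 15.3 * 2.9538
= 45.19 mL/kg/min

45.19 mL/kg/min


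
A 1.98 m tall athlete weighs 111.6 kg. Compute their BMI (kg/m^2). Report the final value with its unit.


height^2 = 3.9204 m^2
BMI = 111.6 / 3.9204 = 28.47 kg/m^2

28.47 kg/m^2


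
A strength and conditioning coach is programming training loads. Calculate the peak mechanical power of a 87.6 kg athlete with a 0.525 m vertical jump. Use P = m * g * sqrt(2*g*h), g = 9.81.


First, sqrt(2gh) = sqrt(2 * 9.81 * 0.525)
= sqrt(10.3005) = 3.209439 m/s
Power = 87.6 * 9.81 * 3.209439 = 2758.05 W

2758.05 W


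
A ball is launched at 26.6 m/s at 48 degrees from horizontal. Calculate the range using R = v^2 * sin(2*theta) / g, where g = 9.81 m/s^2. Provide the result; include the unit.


sin(2 * 48) = sin(96) = 0.994522
v^2 = 26.6^2 = 707.56
R = 707.56 * 0.994522 / 9.81
= 71.731 m

71.731 m


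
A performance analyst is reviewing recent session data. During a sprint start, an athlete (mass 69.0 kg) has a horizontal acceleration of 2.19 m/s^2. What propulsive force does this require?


Propulsive force = mass * acceleration
= 69.0 kg * 2.19 m/s^2
= 151.11 N

151.11 N


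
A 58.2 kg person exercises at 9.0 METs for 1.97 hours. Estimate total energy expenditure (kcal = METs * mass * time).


Energy = METs * mass(kg) * time(h)
= 9.0 * 58.2 * 1.97
= 1031.89 kcal

1031.89 kcal


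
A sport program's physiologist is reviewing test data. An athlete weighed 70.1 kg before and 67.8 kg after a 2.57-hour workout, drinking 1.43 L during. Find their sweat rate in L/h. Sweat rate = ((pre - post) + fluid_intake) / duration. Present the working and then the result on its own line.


Body mass change = 2.3 kg
Total sweat loss = 2.3 + 1.43 = 3.73 L
Rate = 3.73 / 2.57 = 1.451 L/h

1.451 L/h


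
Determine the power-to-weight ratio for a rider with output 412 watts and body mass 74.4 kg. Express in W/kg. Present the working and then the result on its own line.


P/W = 412 / 74.4 = 5.538 W/kg

5.538 W/kg


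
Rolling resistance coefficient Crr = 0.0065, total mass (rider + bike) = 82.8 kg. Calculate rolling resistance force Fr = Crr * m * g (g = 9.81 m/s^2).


Fr = Crr * m * g
= 0.0065 * 82.8 * 9.81
= 5.28 N

5.28 N


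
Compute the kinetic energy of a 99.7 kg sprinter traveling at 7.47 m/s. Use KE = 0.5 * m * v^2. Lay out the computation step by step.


Velocity squared = 55.8009
KE = 0.5 * 99.7 * 55.8009 = 2781.67 J

2781.67 J


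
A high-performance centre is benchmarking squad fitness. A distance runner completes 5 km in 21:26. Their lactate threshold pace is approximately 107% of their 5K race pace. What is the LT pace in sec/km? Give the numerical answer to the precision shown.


Convert to seconds: 21 min 26 s = 1286 s
Pace per km = 1286 / 5 = 257.2 s/km
LT pace = 257.2 * 1.07 = 275.2 s/km

275.2 s/km


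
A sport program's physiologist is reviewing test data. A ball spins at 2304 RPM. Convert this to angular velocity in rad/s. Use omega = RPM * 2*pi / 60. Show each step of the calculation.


omega = 2304 * 2 * pi / 60
= 2304 * 6.28318531 / 60
= 14476.459 / 60
= 241.274 rad/s

241.274 rad/s


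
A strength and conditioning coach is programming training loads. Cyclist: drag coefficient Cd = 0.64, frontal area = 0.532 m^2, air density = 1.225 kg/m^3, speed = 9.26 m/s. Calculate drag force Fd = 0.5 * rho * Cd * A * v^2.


v^2 = 9.26^2 = 85.7476
Fd = 0.5 * 1.225 * 0.64 * 0.532 * 85.7476
= 17.882 N

17.882 N


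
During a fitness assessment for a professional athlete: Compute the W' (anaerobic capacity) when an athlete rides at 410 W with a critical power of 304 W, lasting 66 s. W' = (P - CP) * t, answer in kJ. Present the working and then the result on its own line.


Above-CP power = 106 W
Duration = 66 s
W' = 106 * 66 = 6996 J
Convert: 6996 / 1000 = 6.996 kJ

6.996 kJ


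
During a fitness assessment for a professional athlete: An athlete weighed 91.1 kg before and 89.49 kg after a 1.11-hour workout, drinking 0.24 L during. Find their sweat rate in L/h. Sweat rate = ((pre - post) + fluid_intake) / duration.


Body mass change = 1.61 kg
Total sweat loss = 1.61 + 0.24 = 1.85 L
Rate = 1.85 / 1.11 = 1.667 L/h

1.667 L/h


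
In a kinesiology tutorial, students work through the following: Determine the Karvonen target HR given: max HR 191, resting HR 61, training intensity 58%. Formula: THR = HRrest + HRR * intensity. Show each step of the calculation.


HRR = HRmax - HRrest = 191 - 61 = 130
THR = 61 + 130 * 0.58
= 136.4 bpm

136.4 bpm


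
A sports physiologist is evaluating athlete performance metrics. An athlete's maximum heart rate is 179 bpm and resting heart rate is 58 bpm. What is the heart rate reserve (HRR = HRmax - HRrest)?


HRR = HRmax - HRrest
= 179 - 58
= 121 bpm

121 bpm


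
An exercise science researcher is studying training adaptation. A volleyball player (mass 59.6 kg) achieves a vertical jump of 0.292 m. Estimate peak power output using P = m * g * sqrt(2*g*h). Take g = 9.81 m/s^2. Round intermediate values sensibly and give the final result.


2 * g * h = 2 * 9.81 * 0.292 = 5.72904
sqrt(5.72904) = 2.393541 m/s
P = 59.6 * 9.81 * 2.393541 = 1399.45 W

1399.45 W


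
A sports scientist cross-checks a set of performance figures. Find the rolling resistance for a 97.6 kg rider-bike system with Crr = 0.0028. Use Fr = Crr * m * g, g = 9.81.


m * g = 97.6 * 9.81 = 957.456 N
Fr = 0.0028 * 957.456 = 2.681 N

2.681 N


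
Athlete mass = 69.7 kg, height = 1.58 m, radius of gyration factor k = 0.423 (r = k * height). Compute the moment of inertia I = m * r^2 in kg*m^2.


r = k * height = 0.423 * 1.58 = 0.66834 m
r^2 = 0.66834^2 = 0.446678
I = 69.7 * 0.446678 = 31.133 kg*m^2

31.133 kg*m^2


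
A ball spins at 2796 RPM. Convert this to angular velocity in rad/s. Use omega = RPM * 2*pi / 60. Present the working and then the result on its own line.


omega = 2796 * 2 * pi / 60
= 2796 * 6.28318531 / 60
= 17567.786 / 60
= 292.796 rad/s

292.796 rad/s


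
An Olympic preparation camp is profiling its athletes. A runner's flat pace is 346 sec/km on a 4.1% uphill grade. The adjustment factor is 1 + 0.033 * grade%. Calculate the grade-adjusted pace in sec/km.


Factor = 1 + 0.033 * 4.1 = 1.1353
Adjusted pace = 346 * 1.1353
= 392.81 sec/km

392.81 s/km


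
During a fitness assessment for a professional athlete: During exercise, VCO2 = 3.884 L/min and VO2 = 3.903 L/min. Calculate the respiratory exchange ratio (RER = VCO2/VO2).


RER = VCO2 / VO2
= 3.884 / 3.903
= 0.9951

0.9951


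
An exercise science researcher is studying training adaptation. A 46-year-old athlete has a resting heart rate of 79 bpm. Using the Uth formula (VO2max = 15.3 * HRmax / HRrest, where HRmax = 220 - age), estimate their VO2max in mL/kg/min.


HRmax = 220 - 46 = 174 bpm
Ratio = HRmax / HRrest = 174 / 79 = 2.2025
VO2max = 15.3 * 2.2025 = 33.7 mL/kg/min

33.7 mL/kg/min


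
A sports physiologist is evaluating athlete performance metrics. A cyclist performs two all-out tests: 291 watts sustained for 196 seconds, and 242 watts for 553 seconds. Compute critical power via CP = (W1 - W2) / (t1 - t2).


W1 = P1 * t1 = 291 * 196 = 57036 J
W2 = P2 * t2 = 242 * 553 = 133826 J
CP = (57036 - 133826) / (196 - 553)
= 215.1 W

215.1 W


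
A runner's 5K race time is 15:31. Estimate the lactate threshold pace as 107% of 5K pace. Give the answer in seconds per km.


Total race time = 15*60 + 31 = 931 seconds
5K pace = 931 / 5 = 186.2 sec/km
LT pace = 186.2 * 1.07 = 199.23 sec/km

199.23 s/km


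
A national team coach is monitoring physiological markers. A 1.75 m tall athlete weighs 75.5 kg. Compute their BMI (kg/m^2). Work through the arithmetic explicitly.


height^2 = 3.0625 m^2
BMI = 75.5 / 3.0625 = 24.65 kg/m^2

24.65 kg/m^2


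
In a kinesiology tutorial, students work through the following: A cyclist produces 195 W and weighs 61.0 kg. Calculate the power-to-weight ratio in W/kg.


P/W = power / mass
= 195 / 61.0
= 3.197 W/kg

3.197 W/kg


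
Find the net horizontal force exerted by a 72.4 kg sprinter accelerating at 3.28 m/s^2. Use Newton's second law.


Newton's second law: F = m * a
F = 72.4 * 3.28 = 237.47 N

237.47 N


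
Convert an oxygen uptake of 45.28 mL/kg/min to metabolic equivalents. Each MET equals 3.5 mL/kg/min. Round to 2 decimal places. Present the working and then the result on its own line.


One MET = 3.5 mL/kg/min
Number of METs = 45.28 / 3.5
= 12.94 METs

12.94 METs


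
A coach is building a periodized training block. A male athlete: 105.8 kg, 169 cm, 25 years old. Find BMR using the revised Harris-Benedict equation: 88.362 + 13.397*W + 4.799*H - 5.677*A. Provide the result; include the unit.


Intercept = 88.362
Weight contribution = 13.397 * 105.8 = 1417.4026
Height contribution = 4.799 * 169 = 811.031
Age contribution = 5.677 * 25 = 141.925
BMR = 88.362 + 1417.4026 + 811.031 - 141.925
= 2174.87 kcal/day

2174.87 kcal/day


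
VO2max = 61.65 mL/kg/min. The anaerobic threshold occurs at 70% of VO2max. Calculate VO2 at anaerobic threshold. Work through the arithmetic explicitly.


AT fraction = 70 / 100 = 0.7
AT VO2 = 61.65 * 0.7
= 43.16 mL/kg/min

43.16 mL/kg/min


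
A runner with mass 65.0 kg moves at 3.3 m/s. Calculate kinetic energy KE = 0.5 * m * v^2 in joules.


v^2 = 3.3^2 = 10.89
KE = 0.5 * 65.0 * 10.89
= 353.93 J

353.93 J


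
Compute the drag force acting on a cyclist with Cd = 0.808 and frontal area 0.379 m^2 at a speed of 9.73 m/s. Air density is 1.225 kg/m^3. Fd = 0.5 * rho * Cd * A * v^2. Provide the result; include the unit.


Step 1: v^2 = 94.6729
Step 2: Fd = 0.5 * 1.225 * 0.808 * 0.379 * 94.6729
= 17.758 N

17.758 N


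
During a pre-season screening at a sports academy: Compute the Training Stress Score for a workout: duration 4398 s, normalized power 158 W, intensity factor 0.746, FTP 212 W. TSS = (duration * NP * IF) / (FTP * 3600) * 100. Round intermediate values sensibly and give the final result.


Product = 4398 * 158 * 0.746 = 518383.464
Base = 212 * 3600 = 763200
TSS = 518383.464 / 763200 * 100 = 67.92

67.92 TSS


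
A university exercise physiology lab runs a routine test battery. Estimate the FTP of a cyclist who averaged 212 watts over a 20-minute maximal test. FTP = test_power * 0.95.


FTP = 212 * 0.95 = 201.4 W

201.4 W


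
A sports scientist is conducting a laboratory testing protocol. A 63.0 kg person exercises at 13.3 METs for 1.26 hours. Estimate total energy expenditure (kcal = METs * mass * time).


Energy = METs * mass(kg) * time(h)
= 13.3 * 63.0 * 1.26
= 1055.75 kcal

1055.75 kcal


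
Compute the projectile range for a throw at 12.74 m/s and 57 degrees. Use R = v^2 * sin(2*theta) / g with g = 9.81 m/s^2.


Two times the angle = 114 degrees
sin(114) = 0.913545
R = 162.3076 * 0.913545 / 9.81 = 15.115 m

15.115 m


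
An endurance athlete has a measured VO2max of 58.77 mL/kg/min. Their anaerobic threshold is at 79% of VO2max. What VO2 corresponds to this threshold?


Anaerobic threshold VO2 = VO2max * 79%
= 58.77 * 0.79
= 46.43 mL/kg/min

46.43 mL/kg/min


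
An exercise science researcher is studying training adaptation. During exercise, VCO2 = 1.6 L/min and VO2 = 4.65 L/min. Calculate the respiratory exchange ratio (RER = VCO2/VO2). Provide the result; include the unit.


RER = VCO2 / VO2
= 1.6 / 4.65
= 0.3441

0.3441


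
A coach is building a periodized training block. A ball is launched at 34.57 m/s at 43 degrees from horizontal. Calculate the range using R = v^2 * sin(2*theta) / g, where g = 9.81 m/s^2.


sin(2 * 43) = sin(86) = 0.997564
v^2 = 34.57^2 = 1195.0849
R = 1195.0849 * 0.997564 / 9.81
= 121.526 m

121.526 m


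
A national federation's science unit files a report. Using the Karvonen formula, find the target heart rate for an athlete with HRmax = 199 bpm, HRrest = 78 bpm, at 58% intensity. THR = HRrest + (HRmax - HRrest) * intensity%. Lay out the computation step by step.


HRR = 199 - 78 = 121
THR = 78 + 121 * 0.58
= 78 + 70.18
= 148.18 bpm

148.18 bpm


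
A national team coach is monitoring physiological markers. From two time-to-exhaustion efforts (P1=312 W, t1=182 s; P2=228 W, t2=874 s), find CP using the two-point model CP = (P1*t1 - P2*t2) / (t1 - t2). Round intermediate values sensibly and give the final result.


Work in trial 1 = 56784 J
Work in trial 2 = 199272 J
Delta work = -142488 J
Delta time = -692 s
CP = -142488 / -692 = 205.91 W

205.91 W


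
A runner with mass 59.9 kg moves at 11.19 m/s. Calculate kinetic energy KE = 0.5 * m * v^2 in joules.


v^2 = 11.19^2 = 125.2161
KE = 0.5 * 59.9 * 125.2161
= 3750.22 J

3750.22 J


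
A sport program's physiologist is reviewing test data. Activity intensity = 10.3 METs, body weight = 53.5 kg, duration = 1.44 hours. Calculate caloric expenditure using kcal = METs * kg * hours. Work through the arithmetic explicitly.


kcal = 10.3 * 53.5 * 1.44
= 551.05 * 1.44
= 793.51 kcal

793.51 kcal


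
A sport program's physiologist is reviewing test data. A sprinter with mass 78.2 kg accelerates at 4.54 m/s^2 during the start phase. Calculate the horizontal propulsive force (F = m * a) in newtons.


F = m * a
= 78.2 * 4.54
= 355.03 N

355.03 N


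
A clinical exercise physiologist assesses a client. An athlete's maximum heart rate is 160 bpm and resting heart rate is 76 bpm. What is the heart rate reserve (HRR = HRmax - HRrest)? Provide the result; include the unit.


HRR = HRmax - HRrest
= 160 - 76
= 84 bpm

84 bpm


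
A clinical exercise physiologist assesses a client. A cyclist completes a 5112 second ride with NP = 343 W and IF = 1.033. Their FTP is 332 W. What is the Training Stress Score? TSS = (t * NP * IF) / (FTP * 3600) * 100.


t * NP * IF = 5112 * 343 * 1.033 = 1811278.728
FTP * 3600 = 1195200
TSS = (1811278.728 / 1195200) * 100 = 151.55

151.55 TSS


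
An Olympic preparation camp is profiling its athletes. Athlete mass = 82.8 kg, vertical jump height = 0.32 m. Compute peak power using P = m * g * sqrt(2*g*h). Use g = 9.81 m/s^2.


sqrt(2 * 9.81 * 0.32) = sqrt(6.2784) = 2.505674 m/s
P = 82.8 * 9.81 * 2.505674
= 2035.28 W

2035.28 W


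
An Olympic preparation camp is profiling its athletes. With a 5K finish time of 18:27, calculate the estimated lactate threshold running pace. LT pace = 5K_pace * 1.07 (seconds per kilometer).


Race duration = 1107 s for 5 km
Average pace = 1107 / 5 = 221.4 s/km
LT pace = 221.4 * 1.07
= 236.9 s/km

236.9 s/km


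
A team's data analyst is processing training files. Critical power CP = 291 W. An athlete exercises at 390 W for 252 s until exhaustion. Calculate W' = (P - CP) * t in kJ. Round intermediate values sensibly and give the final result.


P - CP = 390 - 291 = 99 W
W' = 99 * 252 = 24948 J
= 24948 / 1000 = 24.948 kJ

24.948 kJ


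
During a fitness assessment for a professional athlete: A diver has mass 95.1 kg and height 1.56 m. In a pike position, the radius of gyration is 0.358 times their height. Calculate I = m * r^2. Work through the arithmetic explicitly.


r = 0.358 * 1.56 = 0.55848 m
I = m * r^2 = 95.1 * 0.3119 = 29.662 kg*m^2

29.662 kg*m^2


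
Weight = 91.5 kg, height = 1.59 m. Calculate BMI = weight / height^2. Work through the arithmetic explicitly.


height^2 = 1.59^2 = 2.5281
BMI = 91.5 / 2.5281 = 36.19 kg/m^2

36.19 kg/m^2


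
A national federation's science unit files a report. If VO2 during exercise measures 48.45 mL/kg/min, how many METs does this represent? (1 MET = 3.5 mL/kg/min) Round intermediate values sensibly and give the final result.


METs = VO2 / 3.5 = 48.45 / 3.5 = 13.84

13.84 METs


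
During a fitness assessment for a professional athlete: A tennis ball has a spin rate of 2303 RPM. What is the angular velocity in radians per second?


Convert RPM to rad/s: multiply by 2*pi and divide by 60
omega = 2303 * 2 * pi / 60
= 241.17 rad/s

241.17 rad/s


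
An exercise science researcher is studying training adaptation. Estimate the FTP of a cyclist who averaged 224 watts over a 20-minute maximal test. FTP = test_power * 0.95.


FTP = 224 * 0.95 = 212.8 W

212.8 W


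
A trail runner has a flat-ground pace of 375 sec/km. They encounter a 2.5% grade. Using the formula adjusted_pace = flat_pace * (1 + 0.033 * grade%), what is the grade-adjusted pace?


Grade factor = 1 + 0.033 * 2.5 = 1.0825
Adjusted = 375 * 1.0825 = 405.94 sec/km

405.94 s/km


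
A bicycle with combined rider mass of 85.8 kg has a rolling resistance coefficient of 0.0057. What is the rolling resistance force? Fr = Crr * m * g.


Fr = 0.0057 * 85.8 * 9.81
= 0.48906 * 9.81
= 4.798 N

4.798 N


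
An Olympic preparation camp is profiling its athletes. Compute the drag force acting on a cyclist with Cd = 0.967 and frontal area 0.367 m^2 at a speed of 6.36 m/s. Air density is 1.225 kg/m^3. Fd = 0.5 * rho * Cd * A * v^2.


Step 1: v^2 = 40.4496
Step 2: Fd = 0.5 * 1.225 * 0.967 * 0.367 * 40.4496
= 8.793 N

8.793 N


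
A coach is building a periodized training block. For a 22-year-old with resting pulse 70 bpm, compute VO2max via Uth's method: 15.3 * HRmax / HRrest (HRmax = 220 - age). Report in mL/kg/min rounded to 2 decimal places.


Step 1: HRmax = 220 - 22 = 198 bpm
Step 2: Ratio = 198 / 70 = 2.8286
Step 3: VO2max = 15.3 * 2.8286 = 43.28 mL/kg/min

43.28 mL/kg/min


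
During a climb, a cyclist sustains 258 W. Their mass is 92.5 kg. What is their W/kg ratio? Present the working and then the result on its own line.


Power-to-weight = 258 W / 92.5 kg
= 2.789 W/kg

2.789 W/kg


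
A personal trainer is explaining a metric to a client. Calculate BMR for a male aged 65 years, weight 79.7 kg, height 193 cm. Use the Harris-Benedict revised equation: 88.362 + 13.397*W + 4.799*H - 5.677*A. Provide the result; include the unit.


Substituting values:
W term = 13.397 * 79.7 = 1067.7409
H term = 4.799 * 193 = 926.207
A term = 5.677 * 65 = 369.005
BMR = 1713.3 kcal/day

1713.3 kcal/day


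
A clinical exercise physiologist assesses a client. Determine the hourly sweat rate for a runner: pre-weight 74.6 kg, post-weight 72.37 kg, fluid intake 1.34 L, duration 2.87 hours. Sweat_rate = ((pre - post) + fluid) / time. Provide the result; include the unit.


Mass lost = 74.6 - 72.37 = 2.23 kg
Add fluid consumed: 2.23 + 1.34 = 3.57 L total sweat
Sweat rate = 3.57 / 2.87 = 1.244 L/h

1.244 L/h


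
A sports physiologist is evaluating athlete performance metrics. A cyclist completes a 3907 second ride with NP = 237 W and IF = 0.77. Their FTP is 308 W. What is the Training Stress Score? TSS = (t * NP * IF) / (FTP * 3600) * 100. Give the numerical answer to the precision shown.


t * NP * IF = 3907 * 237 * 0.77 = 712988.43
FTP * 3600 = 1108800
TSS = (712988.43 / 1108800) * 100 = 64.3

64.3 TSS


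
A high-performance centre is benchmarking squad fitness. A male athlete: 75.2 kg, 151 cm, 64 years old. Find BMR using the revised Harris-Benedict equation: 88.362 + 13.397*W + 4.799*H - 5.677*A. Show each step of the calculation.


Intercept = 88.362
Weight contribution = 13.397 * 75.2 = 1007.4544
Height contribution = 4.799 * 151 = 724.649
Age contribution = 5.677 * 64 = 363.328
BMR = 88.362 + 1007.4544 + 724.649 - 363.328
= 1457.14 kcal/day

1457.14 kcal/day


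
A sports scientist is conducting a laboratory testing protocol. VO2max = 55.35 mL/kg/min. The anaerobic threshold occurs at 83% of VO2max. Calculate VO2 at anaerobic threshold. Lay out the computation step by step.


AT fraction = 83 / 100 = 0.83
AT VO2 = 55.35 * 0.83
= 45.94 mL/kg/min

45.94 mL/kg/min


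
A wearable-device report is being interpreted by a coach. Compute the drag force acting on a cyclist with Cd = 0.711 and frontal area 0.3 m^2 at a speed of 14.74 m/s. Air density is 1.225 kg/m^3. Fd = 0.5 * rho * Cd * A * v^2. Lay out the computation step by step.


Step 1: v^2 = 217.2676
Step 2: Fd = 0.5 * 1.225 * 0.711 * 0.3 * 217.2676
= 28.385 N

28.385 N


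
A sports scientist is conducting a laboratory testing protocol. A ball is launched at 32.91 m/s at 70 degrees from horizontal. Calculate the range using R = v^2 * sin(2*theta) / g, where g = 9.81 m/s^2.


sin(2 * 70) = sin(140) = 0.642788
v^2 = 32.91^2 = 1083.0681
R = 1083.0681 * 0.642788 / 9.81
= 70.967 m

70.967 m


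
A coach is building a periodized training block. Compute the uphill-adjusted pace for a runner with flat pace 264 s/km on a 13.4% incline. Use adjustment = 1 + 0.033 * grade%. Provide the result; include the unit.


Adjustment factor = 1 + 0.033 * 13.4 = 1.4422
Grade-adjusted pace = 264 * 1.4422 = 380.74 s/km

380.74 s/km


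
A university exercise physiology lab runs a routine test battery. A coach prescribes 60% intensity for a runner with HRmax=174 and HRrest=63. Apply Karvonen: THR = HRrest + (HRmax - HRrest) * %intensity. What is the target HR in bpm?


Heart rate reserve = 174 - 63 = 111
Intensity fraction = 60 / 100 = 0.6
THR = 63 + 111 * 0.6 = 129.6 bpm

129.6 bpm


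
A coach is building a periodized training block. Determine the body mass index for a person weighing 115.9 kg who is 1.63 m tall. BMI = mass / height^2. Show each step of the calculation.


BMI = mass / height^2
= 115.9 / 1.63^2
= 115.9 / 2.6569
= 43.62 kg/m^2

43.62 kg/m^2


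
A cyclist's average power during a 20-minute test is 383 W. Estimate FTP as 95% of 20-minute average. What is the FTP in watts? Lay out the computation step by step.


FTP = 20-min power * 0.95
= 383 * 0.95
= 363.85 W

363.85 W


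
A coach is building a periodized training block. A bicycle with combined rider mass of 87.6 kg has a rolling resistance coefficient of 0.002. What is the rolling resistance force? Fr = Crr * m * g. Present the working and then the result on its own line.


Fr = 0.002 * 87.6 * 9.81
= 0.1752 * 9.81
= 1.719 N

1.719 N


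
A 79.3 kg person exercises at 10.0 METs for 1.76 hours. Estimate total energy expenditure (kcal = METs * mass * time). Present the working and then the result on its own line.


Energy = METs * mass(kg) * time(h)
= 10.0 * 79.3 * 1.76
= 1395.68 kcal

1395.68 kcal


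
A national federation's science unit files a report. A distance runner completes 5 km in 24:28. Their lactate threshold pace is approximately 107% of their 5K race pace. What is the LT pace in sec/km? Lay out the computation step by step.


Convert to seconds: 24 min 28 s = 1468 s
Pace per km = 1468 / 5 = 293.6 s/km
LT pace = 293.6 * 1.07 = 314.15 s/km

314.15 s/km


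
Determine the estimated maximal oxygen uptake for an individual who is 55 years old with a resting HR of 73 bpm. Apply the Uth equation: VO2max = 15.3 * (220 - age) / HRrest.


HRmax = 220 - 55 = 165
VO2max = 15.3 * (165 / 73)
= 15.3 * 2.2603
= 34.58 mL/kg/min

34.58 mL/kg/min


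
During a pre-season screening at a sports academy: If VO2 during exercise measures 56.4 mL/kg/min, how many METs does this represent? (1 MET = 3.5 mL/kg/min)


METs = VO2 / 3.5 = 56.4 / 3.5 = 16.11

16.11 METs


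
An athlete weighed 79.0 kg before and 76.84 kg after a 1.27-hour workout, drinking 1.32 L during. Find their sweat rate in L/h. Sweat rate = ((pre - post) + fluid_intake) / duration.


Body mass change = 2.16 kg
Total sweat loss = 2.16 + 1.32 = 3.48 L
Rate = 3.48 / 1.27 = 2.74 L/h

2.74 L/h


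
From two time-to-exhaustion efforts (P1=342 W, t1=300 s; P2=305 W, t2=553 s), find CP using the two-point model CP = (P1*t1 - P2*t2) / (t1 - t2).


Work in trial 1 = 102600 J
Work in trial 2 = 168665 J
Delta work = -66065 J
Delta time = -253 s
CP = -66065 / -253 = 261.13 W

261.13 W


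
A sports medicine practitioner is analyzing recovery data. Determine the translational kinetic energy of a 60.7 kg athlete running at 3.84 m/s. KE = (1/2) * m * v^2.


KE = 0.5 * m * v^2
= 0.5 * 60.7 * 3.84^2
= 0.5 * 60.7 * 14.7456
= 447.53 J

447.53 J


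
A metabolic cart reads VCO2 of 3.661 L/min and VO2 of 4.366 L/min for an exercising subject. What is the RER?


RER = VCO2 / VO2 = 3.661 / 4.366 = 0.8385

0.8385


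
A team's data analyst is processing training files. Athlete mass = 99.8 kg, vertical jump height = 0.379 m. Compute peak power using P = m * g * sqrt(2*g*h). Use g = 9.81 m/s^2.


sqrt(2 * 9.81 * 0.379) = sqrt(7.43598) = 2.726899 m/s
P = 99.8 * 9.81 * 2.726899
= 2669.74 W

2669.74 W


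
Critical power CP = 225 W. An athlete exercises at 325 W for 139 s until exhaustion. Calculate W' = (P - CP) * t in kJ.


P - CP = 325 - 225 = 100 W
W' = 100 * 139 = 13900 J
= 13900 / 1000 = 13.9 kJ

13.9 kJ


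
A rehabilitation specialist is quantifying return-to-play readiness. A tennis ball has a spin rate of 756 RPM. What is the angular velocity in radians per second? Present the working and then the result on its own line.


Convert RPM to rad/s: multiply by 2*pi and divide by 60
omega = 756 * 2 * pi / 60
= 79.168 rad/s

79.168 rad/s


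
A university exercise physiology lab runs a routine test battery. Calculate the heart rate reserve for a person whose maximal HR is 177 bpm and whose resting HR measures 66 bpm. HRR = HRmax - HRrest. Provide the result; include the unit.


HRmax = 177 bpm
HRrest = 66 bpm
HRR = 177 - 66 = 111 bpm

111 bpm


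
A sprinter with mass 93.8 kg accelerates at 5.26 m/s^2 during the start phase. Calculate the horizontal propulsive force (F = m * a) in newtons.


F = m * a
= 93.8 * 5.26
= 493.39 N

493.39 N


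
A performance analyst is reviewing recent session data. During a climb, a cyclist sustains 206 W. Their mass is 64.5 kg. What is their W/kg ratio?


Power-to-weight = 206 W / 64.5 kg
= 3.194 W/kg

3.194 W/kg


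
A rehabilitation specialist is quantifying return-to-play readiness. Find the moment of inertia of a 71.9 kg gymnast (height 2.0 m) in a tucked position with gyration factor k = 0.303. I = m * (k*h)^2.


Radius of gyration = 0.303 * 2.0 = 0.606 m
I = 71.9 * 0.606^2
= 71.9 * 0.367236
= 26.404 kg*m^2

26.404 kg*m^2


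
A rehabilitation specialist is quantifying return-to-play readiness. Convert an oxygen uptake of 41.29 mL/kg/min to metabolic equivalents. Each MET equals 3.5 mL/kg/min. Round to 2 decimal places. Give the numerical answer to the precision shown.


One MET = 3.5 mL/kg/min
Number of METs = 41.29 / 3.5
= 11.8 METs

11.8 METs
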